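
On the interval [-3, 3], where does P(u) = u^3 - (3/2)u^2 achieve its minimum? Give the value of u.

P'(u) = 3u^2 - 3u, which vanishes at u = 0 and u = 1.
Evaluating at the critical points and endpoints: P(-3) = -81/2,  P(0) = 0,  P(1) = -1/2,  P(3) = 27/2.
So the minimum is P(-3) = -81/2.

-3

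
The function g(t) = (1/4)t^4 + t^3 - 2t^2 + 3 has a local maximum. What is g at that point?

g'(t) = t^3 + 3t^2 - 4t. Setting g'(t) = 0 gives t ∈ {-4, 0, 1}.
Second-derivative test with g''(t) = 3t^2 + 6t - 4: g''(-4) = 20 > 0 ⇒ local minimum; g''(0) = -4 < 0 ⇒ local maximum; g''(1) = 5 > 0 ⇒ local minimum.
Thus g has its local maximum at t = 0, with value 3.

3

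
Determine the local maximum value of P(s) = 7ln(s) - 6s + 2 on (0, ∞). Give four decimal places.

-3.9209

P'(s) = 7/s − 6 = 0 gives s = 7/6.
P''(s) = -7/s², which is negative for s > 0, so this is a local maximum.
P(7/6) = 7·ln(7/6) - 7 + 2 ≈ -3.9209.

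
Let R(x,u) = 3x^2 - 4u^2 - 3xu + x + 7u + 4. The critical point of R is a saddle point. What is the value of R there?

392/57

∂R/∂x = 6x - 3u + 1 = 0 and ∂R/∂u = -3x - 8u + 7 = 0, so (x, u) = (13/57, 15/19).
The Hessian has R_{xx} = 6, R_{uu} = -8, R_{xu} = -3, giving D = -57 < 0, so the point is a saddle point.
R(13/57, 15/19) = 392/57.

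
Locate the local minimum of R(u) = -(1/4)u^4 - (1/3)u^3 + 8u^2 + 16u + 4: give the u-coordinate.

Critical points: R'(u) = -u^3 - u^2 + 16u + 16 vanishes at u = -4, -1, 4.
Since R''(u) = -3u^2 - 2u + 16, we get R''(-4) = -24 < 0 ⇒ local maximum; R''(-1) = 15 > 0 ⇒ local minimum; R''(4) = -40 < 0 ⇒ local maximum.
The local minimum is R(-1) = -47/12.

-1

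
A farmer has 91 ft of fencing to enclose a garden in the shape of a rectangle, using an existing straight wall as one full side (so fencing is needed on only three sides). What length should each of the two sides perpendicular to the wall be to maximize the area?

91/4

Let the sides perpendicular to the wall have length x and the parallel side y, so 2x + y = 91 and the area is A = xy = x(91 − 2x).
A'(x) = 91 − 4x = 0 gives x = 91/4, and A''(x) = −4 < 0 confirms a maximum.
Then y = 91 − 2·91/4 = 91/2 and A = 8281/8.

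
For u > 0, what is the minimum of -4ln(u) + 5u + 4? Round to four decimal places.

8.8926

P'(u) = -4/u + 5 = 0 gives u = 4/5.
P''(u) = 4/u², which is positive for u > 0, so this is a local minimum.
P(4/5) = -4·ln(4/5) + 4 + 4 ≈ 8.8926.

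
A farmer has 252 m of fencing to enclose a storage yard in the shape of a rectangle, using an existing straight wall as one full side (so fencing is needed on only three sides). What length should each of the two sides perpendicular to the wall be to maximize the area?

Let the sides perpendicular to the wall have length x and the parallel side y, so 2x + y = 252 and the area is A = xy = x(252 − 2x).
A'(x) = 252 − 4x = 0 gives x = 63, and A''(x) = −4 < 0 confirms a maximum.
Then y = 252 − 2·63 = 126 and A = 7938.

63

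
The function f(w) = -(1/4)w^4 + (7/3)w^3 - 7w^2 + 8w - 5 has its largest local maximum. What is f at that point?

1/3

f'(w) = -w^3 + 7w^2 - 14w + 8 = 0 at w = 1, 2, 4.
Since f''(w) = -3w^2 + 14w - 14, we get f''(1) = -3 < 0 ⇒ local maximum; f''(2) = 2 > 0 ⇒ local minimum; f''(4) = -6 < 0 ⇒ local maximum.
Thus f has its largest local maximum at w = 4, with value 1/3.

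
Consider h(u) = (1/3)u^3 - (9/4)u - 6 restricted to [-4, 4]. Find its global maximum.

Differentiating, h'(u) = u^2 - 9/4; which vanishes at u = -3/2 and u = 3/2.
Candidates: h(-4) = -55/3,  h(-3/2) = -15/4,  h(3/2) = -33/4,  h(4) = 19/3.
Hence the absolute maximum is 19/3 at u = 4.

19/3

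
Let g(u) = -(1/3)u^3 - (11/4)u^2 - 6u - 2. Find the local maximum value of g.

31/16

Critical points: g'(u) = -u^2 - (11/2)u - 6 vanishes at u = -4, -3/2.
Second-derivative test with g''(u) = -2u - 11/2: g''(-4) = 5/2 > 0 ⇒ local minimum; g''(-3/2) = -5/2 < 0 ⇒ local maximum.
Thus g has its local maximum at u = -3/2, with value 31/16.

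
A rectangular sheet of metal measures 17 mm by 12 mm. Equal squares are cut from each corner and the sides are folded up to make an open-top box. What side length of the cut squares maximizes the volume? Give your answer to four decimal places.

2.3112

With cut size x, the volume is V(x) = x(17 − 2x)(12 − 2x) for 0 < x < 6.
V'(x) = 12x^2 − 116x + 204. Setting V'(x) = 0 gives x ≈ 2.3112 (the root in (0, 6)).
V''(x) = 24x − 116 is negative there, so this is the maximum; V ≈ 211.0518.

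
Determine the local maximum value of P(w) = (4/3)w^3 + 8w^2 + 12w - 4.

P'(w) = 4w^2 + 16w + 12 = 0 at w = -3, -1.
Second-derivative test with P''(w) = 8w + 16: P''(-3) = -8 < 0 ⇒ local maximum; P''(-1) = 8 > 0 ⇒ local minimum.
So the local maximum value is P(-3) = -4.

-4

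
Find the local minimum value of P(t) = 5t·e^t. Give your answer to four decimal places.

-1.8394

P'(t) = 5·e^t + (5t)·1·e^t = (5t + 5)·e^t. Since e^t > 0, the only critical point is t = -1.
P''(-1) has the same sign as 5 > 0, so this is a local minimum.
P(-1) = (-5)·e^(-1) ≈ -1.8394.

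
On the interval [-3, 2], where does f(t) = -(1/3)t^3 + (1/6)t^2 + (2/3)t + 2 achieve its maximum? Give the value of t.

The derivative is -t^2 + (1/3)t + 2/3, which vanishes at t = -2/3 and t = 1.
Evaluating at the critical points and endpoints: f(-3) = 21/2, f(-2/3) = 140/81, f(1) = 5/2, f(2) = 4/3.
The maximum over the interval is 21/2, attained at t = -3.

-3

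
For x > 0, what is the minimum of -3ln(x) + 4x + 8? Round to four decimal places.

g'(x) = -3/x + 4 = 0 gives x = 3/4.
g''(x) = 3/x², which is positive for x > 0, so this is a local minimum.
g(3/4) = -3·ln(3/4) + 3 + 8 ≈ 11.8630.

11.8630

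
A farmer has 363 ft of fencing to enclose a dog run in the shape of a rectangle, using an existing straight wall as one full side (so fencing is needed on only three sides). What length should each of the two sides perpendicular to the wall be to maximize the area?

363/4

Let the sides perpendicular to the wall have length x and the parallel side y, so 2x + y = 363 and the area is A = xy = x(363 − 2x).
A'(x) = 363 − 4x = 0 gives x = 363/4, and A''(x) = −4 < 0 confirms a maximum.
Then y = 363 − 2·363/4 = 363/2 and A = 131769/8.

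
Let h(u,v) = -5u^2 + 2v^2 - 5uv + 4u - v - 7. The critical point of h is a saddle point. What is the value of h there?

-448/65

∂h/∂u = -10u - 5v + 4 = 0 and ∂h/∂v = -5u + 4v - 1 = 0, so (u, v) = (11/65, 6/13).
The Hessian has h_{uu} = -10, h_{vv} = 4, h_{uv} = -5, giving D = -65 < 0, so the point is a saddle point.
h(11/65, 6/13) = -448/65.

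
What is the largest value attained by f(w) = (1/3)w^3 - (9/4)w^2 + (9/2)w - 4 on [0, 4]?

-2/3

The derivative is w^2 - (9/2)w + 9/2, which vanishes at w = 3/2 and w = 3.
Candidates: f(0) = -4, f(3/2) = -19/16, f(3) = -7/4, f(4) = -2/3.
So the maximum is f(4) = -2/3.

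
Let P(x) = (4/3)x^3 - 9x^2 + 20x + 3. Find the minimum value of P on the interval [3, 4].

18

Differentiating, P'(x) = 4x^2 - 18x + 20; which has no zeros in [3, 4].
Evaluating at the critical points and endpoints: P(3) = 18, P(4) = 73/3.
The minimum over the interval is 18, attained at x = 3.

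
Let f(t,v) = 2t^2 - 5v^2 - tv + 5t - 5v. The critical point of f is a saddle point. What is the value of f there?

-100/41

∂f/∂t = 4t - v + 5 = 0 and ∂f/∂v = -t - 10v - 5 = 0, so (t, v) = (-55/41, -15/41).
The Hessian has f_{tt} = 4, f_{vv} = -10, f_{tv} = -1, giving D = -41 < 0, so the point is a saddle point.
f(-55/41, -15/41) = -100/41.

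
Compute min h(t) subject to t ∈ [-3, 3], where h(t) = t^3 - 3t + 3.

Differentiating, h'(t) = 3t^2 - 3; which vanishes at t = -1 and t = 1.
Evaluating at the critical points and endpoints: h(-3) = -15, h(-1) = 5, h(1) = 1, h(3) = 21.
The minimum over the interval is -15, attained at t = -3.

-15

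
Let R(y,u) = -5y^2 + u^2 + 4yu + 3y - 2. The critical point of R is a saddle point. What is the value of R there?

∂R/∂y = -10y + 4u + 3 = 0 and ∂R/∂u = 4y + 2u = 0, so (y, u) = (1/6, -1/3).
The Hessian has R_{yy} = -10, R_{uu} = 2, R_{yu} = 4, giving D = -36 < 0, so the point is a saddle point.
R(1/6, -1/3) = -7/4.

-7/4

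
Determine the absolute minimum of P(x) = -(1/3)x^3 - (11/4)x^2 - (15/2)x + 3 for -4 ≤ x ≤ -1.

The derivative is -x^2 - (11/2)x - 15/2, which vanishes at x = -3 and x = -5/2.
Candidates: P(-4) = 31/3; P(-3) = 39/4; P(-5/2) = 469/48; P(-1) = 97/12.
So the minimum is P(-1) = 97/12.

97/12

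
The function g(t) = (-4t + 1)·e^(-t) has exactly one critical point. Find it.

5/4

By the product rule, g'(t) = (4t - 5)·e^(-t). Since e^(-t) > 0, the only critical point is t = 5/4.
g''(5/4) has the same sign as 4 > 0, so this is a local minimum.
g(5/4) = (-4)·e^(-5/4) ≈ -1.1460.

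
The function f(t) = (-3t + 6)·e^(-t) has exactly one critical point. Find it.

3

f'(t) = (-3)·e^(-t) + (-3t + 6)·(-1)·e^(-t) = (3t - 9)·e^(-t). Since e^(-t) > 0, the only critical point is t = 3.
f''(3) has the same sign as 3 > 0, so this is a local minimum.
f(3) = (-3)·e^(-3) ≈ -0.1494.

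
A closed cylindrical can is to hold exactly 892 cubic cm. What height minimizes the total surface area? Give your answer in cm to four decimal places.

With radius r and height h, πr²h = 892 so h = 892/(πr²), and S(r) = 2πr² + 2πrh = 2πr² + 2·892/r.
S'(r) = 4πr − 2·892/r² = 0 ⇒ r³ = 892/(2π), so r ≈ 5.2167 and h = 2r ≈ 10.4334.
S''(r) = 4π + 4·892/r³ > 0, so this is the minimum; S ≈ 512.9690.

10.4334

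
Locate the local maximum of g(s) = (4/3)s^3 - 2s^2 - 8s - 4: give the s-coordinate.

-1

Critical points: g'(s) = 4s^2 - 4s - 8 vanishes at s = -1, 2.
g''(s) = 8s - 4. g''(-1) = -12 < 0 ⇒ local maximum; g''(2) = 12 > 0 ⇒ local minimum.
Thus g has its local maximum at s = -1, with value 2/3.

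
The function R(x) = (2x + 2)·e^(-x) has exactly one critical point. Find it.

0

Differentiating with the product rule gives R'(x) = (-2x)·e^(-x). Since e^(-x) > 0, the only critical point is x = 0.
R''(0) has the same sign as -2 < 0, so this is a local maximum.
R(0) = (2)·e^(0) ≈ 2.0000.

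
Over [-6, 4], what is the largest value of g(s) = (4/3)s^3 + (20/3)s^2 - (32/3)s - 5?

433/3

Differentiating, g'(s) = 4s^2 + (40/3)s - 32/3; which vanishes at s = -4 and s = 2/3.
Compare values at every candidate in [-6, 4]: g(-6) = 11; g(-4) = 59; g(2/3) = -709/81; g(4) = 433/3.
The maximum over the interval is 433/3, attained at s = 4.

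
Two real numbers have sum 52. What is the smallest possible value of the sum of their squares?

1352

With a + b = 52, a^2 + b^2 = a^2 + (52 − a)^2.
The derivative 2a − 2(52 − a) = 4a − 104 vanishes at a = 26; second derivative 4 > 0, a minimum.
The minimum is 2·(26)^2 = 1352.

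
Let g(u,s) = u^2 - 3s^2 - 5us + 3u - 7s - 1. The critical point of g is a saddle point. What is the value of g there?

∂g/∂u = 2u - 5s + 3 = 0 and ∂g/∂s = -5u - 6s - 7 = 0, so (u, s) = (-53/37, 1/37).
The Hessian has g_{uu} = 2, g_{ss} = -6, g_{us} = -5, giving D = -37 < 0, so the point is a saddle point.
g(-53/37, 1/37) = -120/37.

-120/37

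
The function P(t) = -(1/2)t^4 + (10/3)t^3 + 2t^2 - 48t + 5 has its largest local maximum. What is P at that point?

223/3

P'(t) = -2t^3 + 10t^2 + 4t - 48. Setting P'(t) = 0 gives t ∈ {-2, 3, 4}.
Since P''(t) = -6t^2 + 20t + 4, we get P''(-2) = -60 < 0 ⇒ local maximum; P''(3) = 10 > 0 ⇒ local minimum; P''(4) = -12 < 0 ⇒ local maximum.
The largest local maximum is P(-2) = 223/3.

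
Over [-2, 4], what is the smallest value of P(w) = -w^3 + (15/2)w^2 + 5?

5

P'(w) = -3w^2 + 15w, whose only zero in [-2, 4] is w = 0.
Candidates: P(-2) = 43, P(0) = 5, P(4) = 61.
So the minimum is P(0) = 5.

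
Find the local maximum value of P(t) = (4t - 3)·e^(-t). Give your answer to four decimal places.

By the product rule, P'(t) = (-4t + 7)·e^(-t). Since e^(-t) > 0, the only critical point is t = 7/4.
P''(7/4) has the same sign as -4 < 0, so this is a local maximum.
P(7/4) = (4)·e^(-7/4) ≈ 0.6951.

0.6951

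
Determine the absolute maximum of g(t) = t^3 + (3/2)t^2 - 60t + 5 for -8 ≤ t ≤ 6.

The derivative is 3t^2 + 3t - 60, which vanishes at t = -5 and t = 4.
Candidates: g(-8) = 69,  g(-5) = 435/2,  g(4) = -147,  g(6) = -85.
So the maximum is g(-5) = 435/2.

435/2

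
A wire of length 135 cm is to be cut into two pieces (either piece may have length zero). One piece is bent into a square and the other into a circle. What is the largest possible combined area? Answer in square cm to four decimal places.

1450.2994

Let x be the length used for the square. Square side x/4; circle radius (135−x)/(2π).
A(x) = (x/4)² + π·((135−x)/(2π))² = x²/16 + (135−x)²/(4π) for 0 ≤ x ≤ 135. A'(x) = x/8 − (135−x)/(2π) = 0 gives x = 4·135/(π+4) ≈ 75.6134.
A'' > 0, so the interior critical point is a minimum; the maximum is at an endpoint. A(0) = 1450.2994 and A(135) = 1139.0625, so the largest area is 1450.2994.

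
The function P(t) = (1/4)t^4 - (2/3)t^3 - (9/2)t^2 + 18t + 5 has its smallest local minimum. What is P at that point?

P'(t) = t^3 - 2t^2 - 9t + 18 = 0 at t = -3, 2, 3.
Since P''(t) = 3t^2 - 4t - 9, we get P''(-3) = 30 > 0 ⇒ local minimum; P''(2) = -5 < 0 ⇒ local maximum; P''(3) = 6 > 0 ⇒ local minimum.
Thus P has its smallest local minimum at t = -3, with value -205/4.

-205/4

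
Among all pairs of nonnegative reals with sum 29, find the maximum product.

841/4

With x + y = 29, the product is P(x) = x(29 − x).
P'(x) = 29 − 2x = 0 gives x = 29/2; P'' = −2 < 0, so this is the maximum.
P = 29/2·29/2 = 841/4.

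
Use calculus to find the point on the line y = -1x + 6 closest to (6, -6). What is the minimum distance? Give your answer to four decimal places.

4.2426

Minimize D(x)^2 = (x - 6)^2 + (-x + 12)^2.
d/dx[D^2] = 2(x - 6) + 2·(-1)·(-x + 12) = 0 ⇒ x = 9.
Then y = -3 and the distance is √(18) ≈ 4.2426.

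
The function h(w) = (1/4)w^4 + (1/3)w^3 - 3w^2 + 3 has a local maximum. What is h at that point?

3

h'(w) = w^3 + w^2 - 6w. Setting h'(w) = 0 gives w ∈ {-3, 0, 2}.
h''(w) = 3w^2 + 2w - 6. h''(-3) = 15 > 0 ⇒ local minimum; h''(0) = -6 < 0 ⇒ local maximum; h''(2) = 10 > 0 ⇒ local minimum.
The local maximum is h(0) = 3.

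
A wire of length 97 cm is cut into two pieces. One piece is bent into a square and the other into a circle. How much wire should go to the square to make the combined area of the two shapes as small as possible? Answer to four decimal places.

54.3296

Let x be the length used for the square. Square side x/4; circle radius (97−x)/(2π).
A(x) = (x/4)² + π·((97−x)/(2π))² = x²/16 + (97−x)²/(4π) for 0 ≤ x ≤ 97. A'(x) = x/8 − (97−x)/(2π) = 0 gives x = 4·97/(π+4) ≈ 54.3296.
A'' = 1/8 + 1/(2π) > 0, so this gives the minimum combined area; x ≈ 54.3296 cm to the square.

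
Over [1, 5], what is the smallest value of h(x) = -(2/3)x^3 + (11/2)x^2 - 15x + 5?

-95/6

Differentiating, h'(x) = -2x^2 + 11x - 15; which vanishes at x = 5/2 and x = 3.
Evaluating at the critical points and endpoints: h(1) = -31/6, h(5/2) = -205/24, h(3) = -17/2, h(5) = -95/6.
Hence the absolute minimum is -95/6 at x = 5.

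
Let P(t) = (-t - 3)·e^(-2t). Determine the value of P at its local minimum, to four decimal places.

P'(t) = (-1)·e^(-2t) + (-t - 3)·(-2)·e^(-2t) = (2t + 5)·e^(-2t). Since e^(-2t) > 0, the only critical point is t = -5/2.
P''(-5/2) has the same sign as 2 > 0, so this is a local minimum.
P(-5/2) = (-1/2)·e^(5) ≈ -74.2066.

-74.2066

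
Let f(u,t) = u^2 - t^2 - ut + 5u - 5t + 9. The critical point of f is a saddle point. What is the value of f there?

4

∂f/∂u = 2u - t + 5 = 0 and ∂f/∂t = -u - 2t - 5 = 0, so (u, t) = (-3, -1).
The Hessian has f_{uu} = 2, f_{tt} = -2, f_{ut} = -1, giving D = -5 < 0, so the point is a saddle point.
f(-3, -1) = 4.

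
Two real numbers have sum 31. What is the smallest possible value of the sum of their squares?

With a + b = 31, a^2 + b^2 = a^2 + (31 − a)^2.
The derivative 2a − 2(31 − a) = 4a − 62 vanishes at a = 31/2; second derivative 4 > 0, a minimum.
The minimum is 2·(31/2)^2 = 961/2.

961/2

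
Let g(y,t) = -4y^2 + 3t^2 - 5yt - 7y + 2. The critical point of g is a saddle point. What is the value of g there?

293/73

∂g/∂y = -8y - 5t - 7 = 0 and ∂g/∂t = -5y + 6t = 0, so (y, t) = (-42/73, -35/73).
The Hessian has g_{yy} = -8, g_{tt} = 6, g_{yt} = -5, giving D = -73 < 0, so the point is a saddle point.
g(-42/73, -35/73) = 293/73.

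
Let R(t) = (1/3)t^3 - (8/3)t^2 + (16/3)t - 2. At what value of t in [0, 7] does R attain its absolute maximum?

7

R'(t) = t^2 - (16/3)t + 16/3, which vanishes at t = 4/3 and t = 4.
Evaluating at the critical points and endpoints: R(0) = -2; R(4/3) = 94/81; R(4) = -2; R(7) = 19.
So the maximum is R(7) = 19.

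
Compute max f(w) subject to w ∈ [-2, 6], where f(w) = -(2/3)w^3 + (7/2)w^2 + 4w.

The derivative is -2w^2 + 7w + 4, which vanishes at w = -1/2 and w = 4.
Evaluating at the critical points and endpoints: f(-2) = 34/3,  f(-1/2) = -25/24,  f(4) = 88/3,  f(6) = 6.
Hence the absolute maximum is 88/3 at w = 4.

88/3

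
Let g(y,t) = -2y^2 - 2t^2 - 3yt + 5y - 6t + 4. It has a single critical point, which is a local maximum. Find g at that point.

240/7

∂g/∂y = -4y - 3t + 5 = 0 and ∂g/∂t = -3y - 4t - 6 = 0, so (y, t) = (38/7, -39/7).
The Hessian has g_{yy} = -4, g_{tt} = -4, g_{yt} = -3, giving D = 7 > 0 with g_{yy} < 0, so the point is a local maximum.
g(38/7, -39/7) = 240/7.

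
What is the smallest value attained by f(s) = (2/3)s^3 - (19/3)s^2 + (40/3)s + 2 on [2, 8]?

-19/3

The derivative is 2s^2 - (38/3)s + 40/3, whose only zero in [2, 8] is s = 5.
Evaluating at the critical points and endpoints: f(2) = 26/3; f(5) = -19/3; f(8) = 134/3.
Hence the absolute minimum is -19/3 at s = 5.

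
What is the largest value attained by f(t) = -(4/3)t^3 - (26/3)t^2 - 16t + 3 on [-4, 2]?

41/3

f'(t) = -4t^2 - (52/3)t - 16, which vanishes at t = -3 and t = -4/3.
Evaluating at the critical points and endpoints: f(-4) = 41/3, f(-3) = 9, f(-4/3) = 979/81, f(2) = -223/3.
So the maximum is f(-4) = 41/3.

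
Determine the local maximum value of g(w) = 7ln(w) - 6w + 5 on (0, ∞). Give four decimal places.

g'(w) = 7/w − 6 = 0 gives w = 7/6.
g''(w) = -7/w², which is negative for w > 0, so this is a local maximum.
g(7/6) = 7·ln(7/6) - 7 + 5 ≈ -0.9209.

-0.9209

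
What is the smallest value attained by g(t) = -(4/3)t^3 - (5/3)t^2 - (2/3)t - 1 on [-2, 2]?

-59/3

g'(t) = -4t^2 - (10/3)t - 2/3, which vanishes at t = -1/2 and t = -1/3.
Compare values at every candidate in [-2, 2]: g(-2) = 13/3,  g(-1/2) = -11/12,  g(-1/3) = -74/81,  g(2) = -59/3.
So the minimum is g(2) = -59/3.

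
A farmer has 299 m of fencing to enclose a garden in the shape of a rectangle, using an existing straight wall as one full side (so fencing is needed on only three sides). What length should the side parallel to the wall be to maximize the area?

Let the sides perpendicular to the wall have length x and the parallel side y, so 2x + y = 299 and the area is A = xy = x(299 − 2x).
A'(x) = 299 − 4x = 0 gives x = 299/4, and A''(x) = −4 < 0 confirms a maximum.
Then y = 299 − 2·299/4 = 299/2 and A = 89401/8.

299/2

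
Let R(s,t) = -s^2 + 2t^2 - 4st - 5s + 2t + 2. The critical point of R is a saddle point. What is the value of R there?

9/4

∂R/∂s = -2s - 4t - 5 = 0 and ∂R/∂t = -4s + 4t + 2 = 0, so (s, t) = (-1/2, -1).
The Hessian has R_{ss} = -2, R_{tt} = 4, R_{st} = -4, giving D = -24 < 0, so the point is a saddle point.
R(-1/2, -1) = 9/4.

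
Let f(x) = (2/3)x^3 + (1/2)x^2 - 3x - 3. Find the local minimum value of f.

-29/6

f'(x) = 2x^2 + x - 3. Setting f'(x) = 0 gives x ∈ {-3/2, 1}.
f''(x) = 4x + 1. f''(-3/2) = -5 < 0 ⇒ local maximum; f''(1) = 5 > 0 ⇒ local minimum.
So the local minimum value is f(1) = -29/6.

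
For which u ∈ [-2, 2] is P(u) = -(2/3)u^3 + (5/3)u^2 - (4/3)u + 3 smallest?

2

The derivative is -2u^2 + (10/3)u - 4/3, which vanishes at u = 2/3 and u = 1.
Compare values at every candidate in [-2, 2]: P(-2) = 53/3, P(2/3) = 215/81, P(1) = 8/3, P(2) = 5/3.
Hence the absolute minimum is 5/3 at u = 2.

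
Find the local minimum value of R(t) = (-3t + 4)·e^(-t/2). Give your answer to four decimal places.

-1.1333

R'(t) = (-3)·e^(-t/2) + (-3t + 4)·(-1/2)·e^(-t/2) = ((3/2)t - 5)·e^(-t/2). Since e^(-t/2) > 0, the only critical point is t = 10/3.
R''(10/3) has the same sign as 3/2 > 0, so this is a local minimum.
R(10/3) = (-6)·e^(-5/3) ≈ -1.1333.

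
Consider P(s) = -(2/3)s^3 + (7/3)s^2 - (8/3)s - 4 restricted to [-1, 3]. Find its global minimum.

P'(s) = -2s^2 + (14/3)s - 8/3, which vanishes at s = 1 and s = 4/3.
Compare values at every candidate in [-1, 3]: P(-1) = 5/3, P(1) = -5, P(4/3) = -404/81, P(3) = -9.
The minimum over the interval is -9, attained at s = 3.

-9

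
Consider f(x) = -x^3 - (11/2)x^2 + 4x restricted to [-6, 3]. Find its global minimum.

f'(x) = -3x^2 - 11x + 4, which vanishes at x = -4 and x = 1/3.
Candidates: f(-6) = -6,  f(-4) = -40,  f(1/3) = 37/54,  f(3) = -129/2.
Hence the absolute minimum is -129/2 at x = 3.

-129/2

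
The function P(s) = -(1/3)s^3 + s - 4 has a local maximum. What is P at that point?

-10/3

P'(s) = -s^2 + 1 = 0 at s = -1, 1.
Second-derivative test with P''(s) = -2s: P''(-1) = 2 > 0 ⇒ local minimum; P''(1) = -2 < 0 ⇒ local maximum.
So the local maximum value is P(1) = -10/3.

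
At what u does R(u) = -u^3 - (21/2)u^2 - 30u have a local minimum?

-5

R'(u) = -3u^2 - 21u - 30. Setting R'(u) = 0 gives u ∈ {-5, -2}.
Second-derivative test with R''(u) = -6u - 21: R''(-5) = 9 > 0 ⇒ local minimum; R''(-2) = -9 < 0 ⇒ local maximum.
Thus R has its local minimum at u = -5, with value 25/2.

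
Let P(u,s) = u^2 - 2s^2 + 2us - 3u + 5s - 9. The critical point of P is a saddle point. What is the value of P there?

-71/12

∂P/∂u = 2u + 2s - 3 = 0 and ∂P/∂s = 2u - 4s + 5 = 0, so (u, s) = (1/6, 4/3).
The Hessian has P_{uu} = 2, P_{ss} = -4, P_{us} = 2, giving D = -12 < 0, so the point is a saddle point.
P(1/6, 4/3) = -71/12.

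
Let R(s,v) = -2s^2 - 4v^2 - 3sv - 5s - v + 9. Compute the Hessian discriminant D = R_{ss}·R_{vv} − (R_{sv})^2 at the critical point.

∂R/∂s = -4s - 3v - 5 = 0 and ∂R/∂v = -3s - 8v - 1 = 0, so (s, v) = (-37/23, 11/23).
The Hessian has R_{ss} = -4, R_{vv} = -8, R_{sv} = -3, giving D = 23 > 0 with R_{ss} < 0, so the point is a local maximum.
D = (-4)·(-8) − (-3)^2 = 23.

23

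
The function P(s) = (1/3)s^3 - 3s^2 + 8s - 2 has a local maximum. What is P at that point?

Critical points: P'(s) = s^2 - 6s + 8 vanishes at s = 2, 4.
P''(s) = 2s - 6. P''(2) = -2 < 0 ⇒ local maximum; P''(4) = 2 > 0 ⇒ local minimum.
The local maximum is P(2) = 14/3.

14/3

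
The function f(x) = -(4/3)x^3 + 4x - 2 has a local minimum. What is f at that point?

Critical points: f'(x) = -4x^2 + 4 vanishes at x = -1, 1.
Second-derivative test with f''(x) = -8x: f''(-1) = 8 > 0 ⇒ local minimum; f''(1) = -8 < 0 ⇒ local maximum.
Thus f has its local minimum at x = -1, with value -14/3.

-14/3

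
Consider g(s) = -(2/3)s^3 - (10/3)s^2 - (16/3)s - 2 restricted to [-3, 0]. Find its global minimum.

-2

The derivative is -2s^2 - (20/3)s - 16/3, which vanishes at s = -2 and s = -4/3.
Evaluating at the critical points and endpoints: g(-3) = 2, g(-2) = 2/3, g(-4/3) = 62/81, g(0) = -2.
So the minimum is g(0) = -2.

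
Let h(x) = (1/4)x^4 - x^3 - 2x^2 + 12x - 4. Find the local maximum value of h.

8

h'(x) = x^3 - 3x^2 - 4x + 12. Setting h'(x) = 0 gives x ∈ {-2, 2, 3}.
Second-derivative test with h''(x) = 3x^2 - 6x - 4: h''(-2) = 20 > 0 ⇒ local minimum; h''(2) = -4 < 0 ⇒ local maximum; h''(3) = 5 > 0 ⇒ local minimum.
So the local maximum value is h(2) = 8.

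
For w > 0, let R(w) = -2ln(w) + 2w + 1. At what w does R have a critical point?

1

R'(w) = -2/w + 2 = 0 gives w = 1.
R''(w) = 2/w², which is positive for w > 0, so this is a local minimum.
R(1) = -2·ln(1) + 2 + 1 ≈ 3.0000.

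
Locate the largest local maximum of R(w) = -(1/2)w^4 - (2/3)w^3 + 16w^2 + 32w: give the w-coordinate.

R'(w) = -2w^3 - 2w^2 + 32w + 32. Setting R'(w) = 0 gives w ∈ {-4, -1, 4}.
Second-derivative test with R''(w) = -6w^2 - 4w + 32: R''(-4) = -48 < 0 ⇒ local maximum; R''(-1) = 30 > 0 ⇒ local minimum; R''(4) = -80 < 0 ⇒ local maximum.
Thus R has its largest local maximum at w = 4, with value 640/3.

4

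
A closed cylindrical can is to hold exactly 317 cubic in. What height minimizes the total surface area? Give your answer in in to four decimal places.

With radius r and height h, πr²h = 317 so h = 317/(πr²), and S(r) = 2πr² + 2πrh = 2πr² + 2·317/r.
S'(r) = 4πr − 2·317/r² = 0 ⇒ r³ = 317/(2π), so r ≈ 3.6951 and h = 2r ≈ 7.3902.
S''(r) = 4π + 4·317/r³ > 0, so this is the minimum; S ≈ 257.3677.

7.3902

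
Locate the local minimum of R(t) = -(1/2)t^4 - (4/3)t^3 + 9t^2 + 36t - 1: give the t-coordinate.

-2

R'(t) = -2t^3 - 4t^2 + 18t + 36 = 0 at t = -3, -2, 3.
Second-derivative test with R''(t) = -6t^2 - 8t + 18: R''(-3) = -12 < 0 ⇒ local maximum; R''(-2) = 10 > 0 ⇒ local minimum; R''(3) = -60 < 0 ⇒ local maximum.
Thus R has its local minimum at t = -2, with value -103/3.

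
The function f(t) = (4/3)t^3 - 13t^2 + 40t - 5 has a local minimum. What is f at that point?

f'(t) = 4t^2 - 26t + 40 = 0 at t = 5/2, 4.
Since f''(t) = 8t - 26, we get f''(5/2) = -6 < 0 ⇒ local maximum; f''(4) = 6 > 0 ⇒ local minimum.
So the local minimum value is f(4) = 97/3.

97/3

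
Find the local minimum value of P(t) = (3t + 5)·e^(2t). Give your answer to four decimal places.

Differentiating with the product rule gives P'(t) = (6t + 13)·e^(2t). Since e^(2t) > 0, the only critical point is t = -13/6.
P''(-13/6) has the same sign as 6 > 0, so this is a local minimum.
P(-13/6) = (-3/2)·e^(-13/3) ≈ -0.0197.

-0.0197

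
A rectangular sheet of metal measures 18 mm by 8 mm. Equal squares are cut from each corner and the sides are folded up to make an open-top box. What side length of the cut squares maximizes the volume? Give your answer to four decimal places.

With cut size x, the volume is V(x) = x(18 − 2x)(8 − 2x) for 0 < x < 4.
V'(x) = 12x^2 − 104x + 144. Setting V'(x) = 0 gives x ≈ 1.7299 (the root in (0, 4)).
V''(x) = 24x − 104 is negative there, so this is the maximum; V ≈ 114.2001.

1.7299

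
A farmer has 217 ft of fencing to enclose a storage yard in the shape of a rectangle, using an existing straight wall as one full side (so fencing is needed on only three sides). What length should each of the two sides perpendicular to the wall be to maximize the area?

217/4

Let the sides perpendicular to the wall have length x and the parallel side y, so 2x + y = 217 and the area is A = xy = x(217 − 2x).
A'(x) = 217 − 4x = 0 gives x = 217/4, and A''(x) = −4 < 0 confirms a maximum.
Then y = 217 − 2·217/4 = 217/2 and A = 47089/8.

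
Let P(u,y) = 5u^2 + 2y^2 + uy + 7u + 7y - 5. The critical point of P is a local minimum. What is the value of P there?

-163/13

∂P/∂u = 10u + y + 7 = 0 and ∂P/∂y = u + 4y + 7 = 0, so (u, y) = (-7/13, -21/13).
The Hessian has P_{uu} = 10, P_{yy} = 4, P_{uy} = 1, giving D = 39 > 0 with P_{uu} > 0, so the point is a local minimum.
P(-7/13, -21/13) = -163/13.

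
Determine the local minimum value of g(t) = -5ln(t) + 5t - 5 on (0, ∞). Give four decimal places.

0.0000

g'(t) = -5/t + 5 = 0 gives t = 1.
g''(t) = 5/t², which is positive for t > 0, so this is a local minimum.
g(1) = -5·ln(1) + 5 - 5 ≈ 0.0000.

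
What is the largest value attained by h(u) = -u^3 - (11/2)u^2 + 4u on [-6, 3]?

37/54

Differentiating, h'(u) = -3u^2 - 11u + 4; which vanishes at u = -4 and u = 1/3.
Candidates: h(-6) = -6; h(-4) = -40; h(1/3) = 37/54; h(3) = -129/2.
So the maximum is h(1/3) = 37/54.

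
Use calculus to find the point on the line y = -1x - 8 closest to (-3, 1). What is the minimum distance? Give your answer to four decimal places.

Minimize D(x)^2 = (x + 3)^2 + (-x - 9)^2.
d/dx[D^2] = 2(x + 3) + 2·(-1)·(-x - 9) = 0 ⇒ x = -6.
Then y = -2 and the distance is √(18) ≈ 4.2426.

4.2426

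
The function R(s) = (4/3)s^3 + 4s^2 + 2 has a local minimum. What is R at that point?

2

R'(s) = 4s^2 + 8s = 0 at s = -2, 0.
Second-derivative test with R''(s) = 8s + 8: R''(-2) = -8 < 0 ⇒ local maximum; R''(0) = 8 > 0 ⇒ local minimum.
The local minimum is R(0) = 2.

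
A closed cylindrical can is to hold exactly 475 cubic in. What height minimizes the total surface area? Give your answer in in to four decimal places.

8.4567

With radius r and height h, πr²h = 475 so h = 475/(πr²), and S(r) = 2πr² + 2πrh = 2πr² + 2·475/r.
S'(r) = 4πr − 2·475/r² = 0 ⇒ r³ = 475/(2π), so r ≈ 4.2284 and h = 2r ≈ 8.4567.
S''(r) = 4π + 4·475/r³ > 0, so this is the minimum; S ≈ 337.0106.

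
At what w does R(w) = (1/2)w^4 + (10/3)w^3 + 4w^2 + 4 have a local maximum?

-1

R'(w) = 2w^3 + 10w^2 + 8w = 0 at w = -4, -1, 0.
R''(w) = 6w^2 + 20w + 8. R''(-4) = 24 > 0 ⇒ local minimum; R''(-1) = -6 < 0 ⇒ local maximum; R''(0) = 8 > 0 ⇒ local minimum.
Thus R has its local maximum at w = -1, with value 31/6.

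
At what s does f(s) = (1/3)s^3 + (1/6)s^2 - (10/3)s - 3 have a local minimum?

5/3

Critical points: f'(s) = s^2 + (1/3)s - 10/3 vanishes at s = -2, 5/3.
Second-derivative test with f''(s) = 2s + 1/3: f''(-2) = -11/3 < 0 ⇒ local maximum; f''(5/3) = 11/3 > 0 ⇒ local minimum.
The local minimum is f(5/3) = -1061/162.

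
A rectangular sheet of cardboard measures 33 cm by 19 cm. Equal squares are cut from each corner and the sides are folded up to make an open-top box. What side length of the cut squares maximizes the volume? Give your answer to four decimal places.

3.8853

With cut size x, the volume is V(x) = x(33 − 2x)(19 − 2x) for 0 < x < 9.5.
V'(x) = 12x^2 − 208x + 627. Setting V'(x) = 0 gives x ≈ 3.8853 (the root in (0, 9.5)).
V''(x) = 24x − 208 is negative there, so this is the maximum; V ≈ 1100.7483.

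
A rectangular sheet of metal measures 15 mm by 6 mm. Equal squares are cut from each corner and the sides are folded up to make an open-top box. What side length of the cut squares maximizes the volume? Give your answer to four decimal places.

1.3206

With cut size x, the volume is V(x) = x(15 − 2x)(6 − 2x) for 0 < x < 3.
V'(x) = 12x^2 − 84x + 90. Setting V'(x) = 0 gives x ≈ 1.3206 (the root in (0, 3)).
V''(x) = 24x − 84 is negative there, so this is the maximum; V ≈ 54.8191.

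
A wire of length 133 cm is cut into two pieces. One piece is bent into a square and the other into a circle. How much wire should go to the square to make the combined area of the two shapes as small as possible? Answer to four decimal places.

Let x be the length used for the square. Square side x/4; circle radius (133−x)/(2π).
A(x) = (x/4)² + π·((133−x)/(2π))² = x²/16 + (133−x)²/(4π) for 0 ≤ x ≤ 133. A'(x) = x/8 − (133−x)/(2π) = 0 gives x = 4·133/(π+4) ≈ 74.4932.
A'' = 1/8 + 1/(2π) > 0, so this gives the minimum combined area; x ≈ 74.4932 cm to the square.

74.4932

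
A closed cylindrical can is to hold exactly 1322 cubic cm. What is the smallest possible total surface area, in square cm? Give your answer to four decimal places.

666.8101

With radius r and height h, πr²h = 1322 so h = 1322/(πr²), and S(r) = 2πr² + 2πrh = 2πr² + 2·1322/r.
S'(r) = 4πr − 2·1322/r² = 0 ⇒ r³ = 1322/(2π), so r ≈ 5.9477 and h = 2r ≈ 11.8954.
S''(r) = 4π + 4·1322/r³ > 0, so this is the minimum; S ≈ 666.8101.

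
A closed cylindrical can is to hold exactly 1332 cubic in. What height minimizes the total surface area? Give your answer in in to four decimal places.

With radius r and height h, πr²h = 1332 so h = 1332/(πr²), and S(r) = 2πr² + 2πrh = 2πr² + 2·1332/r.
S'(r) = 4πr − 2·1332/r² = 0 ⇒ r³ = 1332/(2π), so r ≈ 5.9627 and h = 2r ≈ 11.9254.
S''(r) = 4π + 4·1332/r³ > 0, so this is the minimum; S ≈ 670.1685.

11.9254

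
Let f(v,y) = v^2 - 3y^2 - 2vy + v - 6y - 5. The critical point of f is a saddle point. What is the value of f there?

∂f/∂v = 2v - 2y + 1 = 0 and ∂f/∂y = -2v - 6y - 6 = 0, so (v, y) = (-9/8, -5/8).
The Hessian has f_{vv} = 2, f_{yy} = -6, f_{vy} = -2, giving D = -16 < 0, so the point is a saddle point.
f(-9/8, -5/8) = -59/16.

-59/16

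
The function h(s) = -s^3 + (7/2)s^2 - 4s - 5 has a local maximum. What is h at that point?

h'(s) = -3s^2 + 7s - 4. Setting h'(s) = 0 gives s ∈ {1, 4/3}.
h''(s) = -6s + 7. h''(1) = 1 > 0 ⇒ local minimum; h''(4/3) = -1 < 0 ⇒ local maximum.
The local maximum is h(4/3) = -175/27.

-175/27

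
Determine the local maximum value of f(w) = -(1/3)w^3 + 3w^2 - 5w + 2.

f'(w) = -w^2 + 6w - 5. Setting f'(w) = 0 gives w ∈ {1, 5}.
f''(w) = -2w + 6. f''(1) = 4 > 0 ⇒ local minimum; f''(5) = -4 < 0 ⇒ local maximum.
The local maximum is f(5) = 31/3.

31/3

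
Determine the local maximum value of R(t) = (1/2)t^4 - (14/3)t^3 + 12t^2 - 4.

Critical points: R'(t) = 2t^3 - 14t^2 + 24t vanishes at t = 0, 3, 4.
Since R''(t) = 6t^2 - 28t + 24, we get R''(0) = 24 > 0 ⇒ local minimum; R''(3) = -6 < 0 ⇒ local maximum; R''(4) = 8 > 0 ⇒ local minimum.
So the local maximum value is R(3) = 37/2.

37/2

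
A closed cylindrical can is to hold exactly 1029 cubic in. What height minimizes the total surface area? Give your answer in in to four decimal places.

With radius r and height h, πr²h = 1029 so h = 1029/(πr²), and S(r) = 2πr² + 2πrh = 2πr² + 2·1029/r.
S'(r) = 4πr − 2·1029/r² = 0 ⇒ r³ = 1029/(2π), so r ≈ 5.4711 and h = 2r ≈ 10.9423.
S''(r) = 4π + 4·1029/r³ > 0, so this is the minimum; S ≈ 564.2325.

10.9423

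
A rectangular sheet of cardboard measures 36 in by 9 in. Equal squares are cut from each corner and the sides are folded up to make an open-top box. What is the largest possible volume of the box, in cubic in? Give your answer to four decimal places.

With cut size x, the volume is V(x) = x(36 − 2x)(9 − 2x) for 0 < x < 4.5.
V'(x) = 12x^2 − 180x + 324. Setting V'(x) = 0 gives x ≈ 2.0917 (the root in (0, 4.5)).
V''(x) = 24x − 180 is negative there, so this is the maximum; V ≈ 320.5485.

320.5485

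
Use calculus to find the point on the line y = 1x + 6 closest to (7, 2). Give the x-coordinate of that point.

3/2

Minimize D(x)^2 = (x - 7)^2 + (x + 4)^2.
d/dx[D^2] = 2(x - 7) + 2·1·(x + 4) = 0 ⇒ x = 3/2.
Then y = 15/2 and the distance is √(121/2) ≈ 7.7782.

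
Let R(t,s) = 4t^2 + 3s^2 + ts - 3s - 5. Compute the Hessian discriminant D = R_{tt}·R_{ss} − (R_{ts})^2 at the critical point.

∂R/∂t = 8t + s = 0 and ∂R/∂s = t + 6s - 3 = 0, so (t, s) = (-3/47, 24/47).
The Hessian has R_{tt} = 8, R_{ss} = 6, R_{ts} = 1, giving D = 47 > 0 with R_{tt} > 0, so the point is a local minimum.
D = (8)·(6) − (1)^2 = 47.

47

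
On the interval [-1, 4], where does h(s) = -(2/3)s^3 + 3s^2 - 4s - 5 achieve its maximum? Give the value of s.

Differentiating, h'(s) = -2s^2 + 6s - 4; which vanishes at s = 1 and s = 2.
Compare values at every candidate in [-1, 4]: h(-1) = 8/3; h(1) = -20/3; h(2) = -19/3; h(4) = -47/3.
So the maximum is h(-1) = 8/3.

-1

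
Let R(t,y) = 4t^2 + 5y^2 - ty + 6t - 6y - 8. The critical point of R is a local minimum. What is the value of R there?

-920/79

∂R/∂t = 8t - y + 6 = 0 and ∂R/∂y = -t + 10y - 6 = 0, so (t, y) = (-54/79, 42/79).
The Hessian has R_{tt} = 8, R_{yy} = 10, R_{ty} = -1, giving D = 79 > 0 with R_{tt} > 0, so the point is a local minimum.
R(-54/79, 42/79) = -920/79.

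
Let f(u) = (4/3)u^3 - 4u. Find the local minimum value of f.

-8/3

f'(u) = 4u^2 - 4. Setting f'(u) = 0 gives u ∈ {-1, 1}.
Since f''(u) = 8u, we get f''(-1) = -8 < 0 ⇒ local maximum; f''(1) = 8 > 0 ⇒ local minimum.
The local minimum is f(1) = -8/3.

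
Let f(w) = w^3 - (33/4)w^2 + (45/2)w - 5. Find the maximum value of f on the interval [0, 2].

The derivative is 3w^2 - (33/2)w + 45/2, which has no zeros in [0, 2].
Evaluating at the critical points and endpoints: f(0) = -5; f(2) = 15.
So the maximum is f(2) = 15.

15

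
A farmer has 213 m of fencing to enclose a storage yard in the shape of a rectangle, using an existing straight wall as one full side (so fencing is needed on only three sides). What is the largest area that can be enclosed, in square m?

45369/8

Let the sides perpendicular to the wall have length x and the parallel side y, so 2x + y = 213 and the area is A = xy = x(213 − 2x).
A'(x) = 213 − 4x = 0 gives x = 213/4, and A''(x) = −4 < 0 confirms a maximum.
Then y = 213 − 2·213/4 = 213/2 and A = 45369/8.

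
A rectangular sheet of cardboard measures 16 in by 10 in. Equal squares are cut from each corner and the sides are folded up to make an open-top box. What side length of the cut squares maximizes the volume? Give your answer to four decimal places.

2.0000

With cut size x, the volume is V(x) = x(16 − 2x)(10 − 2x) for 0 < x < 5.
V'(x) = 12x^2 − 104x + 160. Setting V'(x) = 0 gives x ≈ 2.0000 (the root in (0, 5)).
V''(x) = 24x − 104 is negative there, so this is the maximum; V ≈ 144.0000.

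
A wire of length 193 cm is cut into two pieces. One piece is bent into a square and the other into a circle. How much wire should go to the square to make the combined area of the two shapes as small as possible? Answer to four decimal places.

108.0991

Let x be the length used for the square. Square side x/4; circle radius (193−x)/(2π).
A(x) = (x/4)² + π·((193−x)/(2π))² = x²/16 + (193−x)²/(4π) for 0 ≤ x ≤ 193. A'(x) = x/8 − (193−x)/(2π) = 0 gives x = 4·193/(π+4) ≈ 108.0991.
A'' = 1/8 + 1/(2π) > 0, so this gives the minimum combined area; x ≈ 108.0991 cm to the square.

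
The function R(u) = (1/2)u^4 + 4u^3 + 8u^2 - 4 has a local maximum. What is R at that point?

4

Critical points: R'(u) = 2u^3 + 12u^2 + 16u vanishes at u = -4, -2, 0.
Second-derivative test with R''(u) = 6u^2 + 24u + 16: R''(-4) = 16 > 0 ⇒ local minimum; R''(-2) = -8 < 0 ⇒ local maximum; R''(0) = 16 > 0 ⇒ local minimum.
The local maximum is R(-2) = 4.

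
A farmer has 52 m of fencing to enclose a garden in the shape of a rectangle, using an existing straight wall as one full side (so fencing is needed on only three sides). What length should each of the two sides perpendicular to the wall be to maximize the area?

Let the sides perpendicular to the wall have length x and the parallel side y, so 2x + y = 52 and the area is A = xy = x(52 − 2x).
A'(x) = 52 − 4x = 0 gives x = 13, and A''(x) = −4 < 0 confirms a maximum.
Then y = 52 − 2·13 = 26 and A = 338.

13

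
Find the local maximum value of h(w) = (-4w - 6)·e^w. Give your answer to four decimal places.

Differentiating with the product rule gives h'(w) = (-4w - 10)·e^w. Since e^w > 0, the only critical point is w = -5/2.
h''(-5/2) has the same sign as -4 < 0, so this is a local maximum.
h(-5/2) = (4)·e^(-5/2) ≈ 0.3283.

0.3283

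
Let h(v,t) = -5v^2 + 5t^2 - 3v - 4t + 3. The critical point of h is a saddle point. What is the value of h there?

∂h/∂v = -10v - 3 = 0 and ∂h/∂t = 10t - 4 = 0, so (v, t) = (-3/10, 2/5).
The Hessian has h_{vv} = -10, h_{tt} = 10, h_{vt} = 0, giving D = -100 < 0, so the point is a saddle point.
h(-3/10, 2/5) = 53/20.

53/20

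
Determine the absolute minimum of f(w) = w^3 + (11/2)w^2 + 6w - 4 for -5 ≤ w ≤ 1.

f'(w) = 3w^2 + 11w + 6, which vanishes at w = -3 and w = -2/3.
Compare values at every candidate in [-5, 1]: f(-5) = -43/2, f(-3) = 1/2, f(-2/3) = -158/27, f(1) = 17/2.
Hence the absolute minimum is -43/2 at w = -5.

-43/2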